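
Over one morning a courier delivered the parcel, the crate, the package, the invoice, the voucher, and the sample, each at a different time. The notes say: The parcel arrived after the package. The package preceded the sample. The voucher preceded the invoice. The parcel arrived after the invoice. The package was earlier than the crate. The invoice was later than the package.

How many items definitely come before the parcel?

Directly stated before the parcel: the invoice and the package.
The voucher reaches the parcel via the voucher → the invoice → the parcel.
That's the invoice, the package, and the voucher — 3 in all.

3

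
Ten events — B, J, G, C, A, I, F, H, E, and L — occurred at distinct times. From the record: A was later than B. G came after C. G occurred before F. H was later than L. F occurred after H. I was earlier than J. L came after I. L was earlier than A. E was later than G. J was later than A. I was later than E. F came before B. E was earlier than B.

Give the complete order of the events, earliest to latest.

The constraints fix every adjacent pair, so only one ordering works:
C → G → E → I → L → H → F → B → A → J.

C, G, E, I, L, H, F, B, A, J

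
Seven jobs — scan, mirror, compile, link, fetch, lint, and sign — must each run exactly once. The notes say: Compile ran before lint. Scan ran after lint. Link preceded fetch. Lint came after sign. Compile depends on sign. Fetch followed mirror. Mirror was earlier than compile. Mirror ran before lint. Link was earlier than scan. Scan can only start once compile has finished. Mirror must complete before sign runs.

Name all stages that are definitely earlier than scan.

compile, link, lint, mirror, sign

Directly stated before scan: compile, link, and lint.
Mirror reaches scan via mirror → compile → scan.
Sign reaches scan via sign → compile → scan.
No chain forces fetch ahead of scan.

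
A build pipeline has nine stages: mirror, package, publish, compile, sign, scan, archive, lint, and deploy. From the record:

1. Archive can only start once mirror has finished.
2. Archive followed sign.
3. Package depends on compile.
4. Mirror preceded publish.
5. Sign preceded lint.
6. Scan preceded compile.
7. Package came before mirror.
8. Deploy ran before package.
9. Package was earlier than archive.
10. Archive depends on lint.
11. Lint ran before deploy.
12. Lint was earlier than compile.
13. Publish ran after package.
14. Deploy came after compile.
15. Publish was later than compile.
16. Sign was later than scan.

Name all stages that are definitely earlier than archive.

compile, deploy, lint, mirror, package, scan, sign

Directly stated before archive: lint, mirror, package, and sign.
Compile reaches archive via compile → package → archive.
Deploy reaches archive via deploy → package → archive.
Scan reaches archive via scan → sign → archive.
No chain forces publish ahead of archive.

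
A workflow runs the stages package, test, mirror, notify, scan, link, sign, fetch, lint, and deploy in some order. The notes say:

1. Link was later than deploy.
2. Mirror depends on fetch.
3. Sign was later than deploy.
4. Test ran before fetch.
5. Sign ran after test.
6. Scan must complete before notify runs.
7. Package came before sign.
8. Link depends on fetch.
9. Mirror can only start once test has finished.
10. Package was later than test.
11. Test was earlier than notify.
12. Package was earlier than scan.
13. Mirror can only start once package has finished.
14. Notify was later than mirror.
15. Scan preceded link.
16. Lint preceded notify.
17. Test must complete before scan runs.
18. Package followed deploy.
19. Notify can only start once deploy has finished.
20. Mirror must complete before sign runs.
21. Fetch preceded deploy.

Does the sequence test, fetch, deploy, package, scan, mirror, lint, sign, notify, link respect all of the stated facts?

yes

Check each stated constraint against the proposed order — e.g. fetch is ahead of link; test is ahead of notify. Every pair is in the required order; nothing is violated.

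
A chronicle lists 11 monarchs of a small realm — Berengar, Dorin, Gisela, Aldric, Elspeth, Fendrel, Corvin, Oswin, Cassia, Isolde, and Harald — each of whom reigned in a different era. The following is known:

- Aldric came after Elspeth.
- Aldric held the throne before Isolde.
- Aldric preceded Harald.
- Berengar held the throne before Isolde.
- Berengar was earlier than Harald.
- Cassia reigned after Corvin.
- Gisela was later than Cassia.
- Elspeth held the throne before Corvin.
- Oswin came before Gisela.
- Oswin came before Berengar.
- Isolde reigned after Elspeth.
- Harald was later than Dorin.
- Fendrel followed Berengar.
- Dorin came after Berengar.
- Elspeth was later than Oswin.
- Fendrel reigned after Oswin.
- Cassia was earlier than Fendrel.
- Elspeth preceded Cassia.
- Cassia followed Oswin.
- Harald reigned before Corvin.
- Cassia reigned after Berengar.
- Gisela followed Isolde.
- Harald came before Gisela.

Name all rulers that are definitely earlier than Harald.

Directly stated before Harald: Aldric, Berengar, and Dorin.
Elspeth reaches Harald via Elspeth → Aldric → Harald.
Oswin reaches Harald via Oswin → Berengar → Harald.
No chain forces Cassia (or any of the others) ahead of Harald.

Aldric, Berengar, Dorin, Elspeth, Oswin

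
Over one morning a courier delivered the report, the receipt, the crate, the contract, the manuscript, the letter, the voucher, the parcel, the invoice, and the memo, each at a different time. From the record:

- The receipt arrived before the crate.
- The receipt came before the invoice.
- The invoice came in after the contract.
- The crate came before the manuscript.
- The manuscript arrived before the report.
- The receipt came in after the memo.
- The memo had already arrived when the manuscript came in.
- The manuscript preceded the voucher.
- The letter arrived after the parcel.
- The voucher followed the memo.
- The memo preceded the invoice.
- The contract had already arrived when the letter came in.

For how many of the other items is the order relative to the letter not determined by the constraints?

Forced before the letter: the contract and the parcel.
That leaves the crate, the invoice, the manuscript, the memo, the receipt, the report, and the voucher with no forced order relative to the letter — 7.

7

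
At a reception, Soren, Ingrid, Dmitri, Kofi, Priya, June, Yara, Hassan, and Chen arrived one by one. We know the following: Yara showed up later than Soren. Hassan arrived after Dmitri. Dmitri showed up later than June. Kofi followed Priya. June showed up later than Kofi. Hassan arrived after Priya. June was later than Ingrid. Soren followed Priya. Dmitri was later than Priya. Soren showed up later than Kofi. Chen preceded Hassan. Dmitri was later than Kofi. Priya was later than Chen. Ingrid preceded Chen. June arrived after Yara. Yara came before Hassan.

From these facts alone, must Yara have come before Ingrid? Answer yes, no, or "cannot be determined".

Tracing the constraints gives Ingrid → Chen → Priya → Soren → Yara, so Ingrid must come before Yara.
That means Yara cannot be before Ingrid.

no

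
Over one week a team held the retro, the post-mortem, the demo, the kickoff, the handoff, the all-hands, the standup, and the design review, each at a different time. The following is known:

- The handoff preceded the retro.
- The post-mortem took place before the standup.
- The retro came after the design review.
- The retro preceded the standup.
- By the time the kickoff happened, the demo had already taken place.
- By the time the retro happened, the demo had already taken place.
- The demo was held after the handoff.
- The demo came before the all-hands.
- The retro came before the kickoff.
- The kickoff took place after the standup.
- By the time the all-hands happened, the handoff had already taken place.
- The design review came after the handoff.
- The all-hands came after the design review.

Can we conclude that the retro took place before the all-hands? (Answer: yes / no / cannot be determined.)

No chain of stated constraints runs from the retro to the all-hands, and none runs from the all-hands to the retro either.
So the relative order of the retro and the all-hands is not fixed by the given facts.

cannot be determined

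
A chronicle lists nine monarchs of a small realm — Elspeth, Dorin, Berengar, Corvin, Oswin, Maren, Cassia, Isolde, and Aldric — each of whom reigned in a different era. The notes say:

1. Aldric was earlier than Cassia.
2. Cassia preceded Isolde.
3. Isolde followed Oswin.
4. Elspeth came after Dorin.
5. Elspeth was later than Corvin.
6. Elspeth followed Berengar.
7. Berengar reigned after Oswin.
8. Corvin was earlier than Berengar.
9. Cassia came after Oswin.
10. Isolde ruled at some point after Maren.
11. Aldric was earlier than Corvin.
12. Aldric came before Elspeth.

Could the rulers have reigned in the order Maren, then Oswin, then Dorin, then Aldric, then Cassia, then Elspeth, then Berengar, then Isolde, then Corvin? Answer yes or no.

no

The constraints require Corvin before Berengar, but in the proposed sequence Berengar appears ahead of Corvin. That one violation is enough.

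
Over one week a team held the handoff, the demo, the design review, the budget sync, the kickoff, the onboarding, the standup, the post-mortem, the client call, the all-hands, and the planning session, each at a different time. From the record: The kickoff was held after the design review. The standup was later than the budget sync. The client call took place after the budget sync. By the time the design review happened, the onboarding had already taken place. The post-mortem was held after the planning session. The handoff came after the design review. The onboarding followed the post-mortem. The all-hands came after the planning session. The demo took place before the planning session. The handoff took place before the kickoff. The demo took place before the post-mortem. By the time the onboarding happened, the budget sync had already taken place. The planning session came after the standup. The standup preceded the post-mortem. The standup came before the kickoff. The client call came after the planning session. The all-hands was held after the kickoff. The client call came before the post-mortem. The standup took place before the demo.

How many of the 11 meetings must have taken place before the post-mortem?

5

Directly stated before the post-mortem: the client call, the demo, the planning session, and the standup.
The budget sync reaches the post-mortem via the budget sync → the client call → the post-mortem.
No chain forces the onboarding (or any of the others) ahead of the post-mortem.
That's the budget sync, the client call, the demo, the planning session, and the standup — 5 in all.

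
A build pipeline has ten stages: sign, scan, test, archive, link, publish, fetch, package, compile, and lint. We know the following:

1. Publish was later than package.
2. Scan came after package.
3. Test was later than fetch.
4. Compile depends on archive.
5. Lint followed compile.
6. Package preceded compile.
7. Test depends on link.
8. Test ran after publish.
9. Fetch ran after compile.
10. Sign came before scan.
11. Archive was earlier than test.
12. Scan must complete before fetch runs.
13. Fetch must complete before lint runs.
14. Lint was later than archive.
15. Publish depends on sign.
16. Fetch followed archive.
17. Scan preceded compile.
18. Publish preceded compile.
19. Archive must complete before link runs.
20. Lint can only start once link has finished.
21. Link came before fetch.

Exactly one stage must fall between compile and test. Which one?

Tracing the constraints gives compile → fetch → test, so fetch sits after compile and before test.
No other stage is forced both after compile and before test.

fetch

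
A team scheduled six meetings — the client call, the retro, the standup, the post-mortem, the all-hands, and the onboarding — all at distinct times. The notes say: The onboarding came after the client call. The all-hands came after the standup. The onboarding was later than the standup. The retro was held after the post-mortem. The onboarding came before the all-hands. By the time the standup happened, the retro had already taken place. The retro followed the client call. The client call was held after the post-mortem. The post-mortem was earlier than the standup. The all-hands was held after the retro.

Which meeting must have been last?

the all-hands

Every other meeting has a chain of constraints placing it before the all-hands, so the all-hands is last.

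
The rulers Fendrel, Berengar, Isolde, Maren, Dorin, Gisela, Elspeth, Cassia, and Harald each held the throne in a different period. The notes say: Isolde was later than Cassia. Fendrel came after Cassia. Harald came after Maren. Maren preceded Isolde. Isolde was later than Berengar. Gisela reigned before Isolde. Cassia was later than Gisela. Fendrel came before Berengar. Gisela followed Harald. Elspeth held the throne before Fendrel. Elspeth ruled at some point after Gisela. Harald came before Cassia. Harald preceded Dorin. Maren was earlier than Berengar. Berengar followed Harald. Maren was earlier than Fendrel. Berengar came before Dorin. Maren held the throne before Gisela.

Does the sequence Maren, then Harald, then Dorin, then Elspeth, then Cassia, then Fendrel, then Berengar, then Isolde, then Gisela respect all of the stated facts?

no

The constraints require Gisela before Elspeth, but in the proposed sequence Elspeth appears ahead of Gisela. That one violation is enough.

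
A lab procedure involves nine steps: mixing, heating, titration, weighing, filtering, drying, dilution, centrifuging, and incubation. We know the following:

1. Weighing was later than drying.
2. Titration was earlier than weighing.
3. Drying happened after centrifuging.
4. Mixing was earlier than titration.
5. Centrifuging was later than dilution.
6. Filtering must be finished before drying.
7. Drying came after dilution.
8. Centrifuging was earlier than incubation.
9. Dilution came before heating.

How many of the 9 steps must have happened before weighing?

Directly stated before weighing: drying and titration.
Centrifuging reaches weighing via centrifuging → drying → weighing.
Dilution reaches weighing via dilution → drying → weighing.
Filtering reaches weighing via filtering → drying → weighing.
Likewise mixing reaches weighing by chaining the stated constraints.
No chain forces heating (or any of the others) ahead of weighing.
That's centrifuging, dilution, drying, filtering, mixing, and titration — 6 in all.

6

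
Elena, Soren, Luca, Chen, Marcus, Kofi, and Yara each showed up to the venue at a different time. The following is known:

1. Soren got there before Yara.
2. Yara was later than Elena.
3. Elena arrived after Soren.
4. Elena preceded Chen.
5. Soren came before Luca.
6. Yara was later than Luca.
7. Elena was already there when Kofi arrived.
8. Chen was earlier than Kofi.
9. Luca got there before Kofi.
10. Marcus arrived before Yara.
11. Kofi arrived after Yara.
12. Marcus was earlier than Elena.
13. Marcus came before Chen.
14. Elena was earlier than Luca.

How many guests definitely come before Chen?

Directly stated before Chen: Elena and Marcus.
Soren reaches Chen via Soren → Elena → Chen.
No chain forces Kofi (or any of the others) ahead of Chen.
That's Elena, Marcus, and Soren — 3 in all.

3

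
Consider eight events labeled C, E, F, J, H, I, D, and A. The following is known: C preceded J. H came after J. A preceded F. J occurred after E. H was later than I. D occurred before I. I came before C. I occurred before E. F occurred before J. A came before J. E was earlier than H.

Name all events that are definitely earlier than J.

A, C, D, E, F, I

Directly stated before J: A, C, E, and F.
D reaches J via D → I → C → J.
I reaches J via I → C → J.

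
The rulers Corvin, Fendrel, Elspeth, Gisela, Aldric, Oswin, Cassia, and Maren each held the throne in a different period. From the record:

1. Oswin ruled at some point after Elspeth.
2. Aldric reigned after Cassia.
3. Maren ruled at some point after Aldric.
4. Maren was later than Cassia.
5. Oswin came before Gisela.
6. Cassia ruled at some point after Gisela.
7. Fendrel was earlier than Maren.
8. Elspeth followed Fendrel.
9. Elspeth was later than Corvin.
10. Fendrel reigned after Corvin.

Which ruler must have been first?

Corvin has a chain of constraints placing them before every other ruler, so Corvin must be first.

Corvin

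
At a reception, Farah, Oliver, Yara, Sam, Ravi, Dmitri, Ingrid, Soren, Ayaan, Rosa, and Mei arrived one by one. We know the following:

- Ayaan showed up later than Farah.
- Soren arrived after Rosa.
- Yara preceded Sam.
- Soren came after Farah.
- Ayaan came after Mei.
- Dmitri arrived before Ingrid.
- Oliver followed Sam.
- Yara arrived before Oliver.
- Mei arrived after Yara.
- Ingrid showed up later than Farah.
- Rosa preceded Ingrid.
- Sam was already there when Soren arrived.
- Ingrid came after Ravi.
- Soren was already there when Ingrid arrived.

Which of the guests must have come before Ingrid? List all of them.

Directly stated before Ingrid: Dmitri, Farah, Ravi, Rosa, and Soren.
Sam reaches Ingrid via Sam → Soren → Ingrid.
Yara reaches Ingrid via Yara → Sam → Soren → Ingrid.

Dmitri, Farah, Ravi, Rosa, Sam, Soren, Yara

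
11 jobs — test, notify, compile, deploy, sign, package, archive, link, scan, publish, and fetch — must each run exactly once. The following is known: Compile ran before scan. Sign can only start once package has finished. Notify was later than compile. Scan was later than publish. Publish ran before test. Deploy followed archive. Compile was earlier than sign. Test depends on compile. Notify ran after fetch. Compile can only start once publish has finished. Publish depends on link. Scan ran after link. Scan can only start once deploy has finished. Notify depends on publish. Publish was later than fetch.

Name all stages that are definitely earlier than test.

Directly stated before test: compile and publish.
Fetch reaches test via fetch → publish → test.
Link reaches test via link → publish → test.

compile, fetch, link, publish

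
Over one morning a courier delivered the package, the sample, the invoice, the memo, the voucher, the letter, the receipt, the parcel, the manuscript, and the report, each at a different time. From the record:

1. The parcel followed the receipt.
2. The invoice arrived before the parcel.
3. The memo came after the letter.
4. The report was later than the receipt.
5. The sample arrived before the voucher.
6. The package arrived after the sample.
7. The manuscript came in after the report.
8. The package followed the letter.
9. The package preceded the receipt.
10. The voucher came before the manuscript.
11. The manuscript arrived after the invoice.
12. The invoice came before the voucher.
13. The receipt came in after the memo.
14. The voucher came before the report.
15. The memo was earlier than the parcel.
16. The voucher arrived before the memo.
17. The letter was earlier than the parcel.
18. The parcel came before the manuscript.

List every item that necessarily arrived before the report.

the invoice, the letter, the memo, the package, the receipt, the sample, the voucher

Directly stated before the report: the receipt and the voucher.
The invoice reaches the report via the invoice → the voucher → the report.
The letter reaches the report via the letter → the package → the receipt → the report.
The memo reaches the report via the memo → the receipt → the report.
Likewise the package and the sample each reach the report by chaining the stated constraints.
No chain forces the manuscript (or any of the others) ahead of the report.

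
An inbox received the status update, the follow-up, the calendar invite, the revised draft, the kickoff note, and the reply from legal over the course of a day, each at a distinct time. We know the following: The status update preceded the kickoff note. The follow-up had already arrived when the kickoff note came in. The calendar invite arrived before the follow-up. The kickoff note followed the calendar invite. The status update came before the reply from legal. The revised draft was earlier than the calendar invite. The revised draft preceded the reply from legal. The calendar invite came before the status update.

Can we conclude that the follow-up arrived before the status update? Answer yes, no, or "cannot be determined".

cannot be determined

No chain of stated constraints runs from the follow-up to the status update, and none runs from the status update to the follow-up either.
So the relative order of the follow-up and the status update is not fixed by the given facts.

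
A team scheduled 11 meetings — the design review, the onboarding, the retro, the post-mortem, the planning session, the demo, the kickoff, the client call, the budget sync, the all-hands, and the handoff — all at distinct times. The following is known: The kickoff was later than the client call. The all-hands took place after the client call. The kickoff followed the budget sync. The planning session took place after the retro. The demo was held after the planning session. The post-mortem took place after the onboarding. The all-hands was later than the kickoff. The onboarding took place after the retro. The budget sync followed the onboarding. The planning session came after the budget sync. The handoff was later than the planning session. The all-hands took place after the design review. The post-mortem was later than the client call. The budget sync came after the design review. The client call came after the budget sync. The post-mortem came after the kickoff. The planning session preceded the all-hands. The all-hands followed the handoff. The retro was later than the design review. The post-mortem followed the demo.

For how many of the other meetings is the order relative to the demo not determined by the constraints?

Forced before the demo: the budget sync, the design review, the onboarding, the planning session, and the retro; forced after the demo: the post-mortem.
That leaves the all-hands, the client call, the handoff, and the kickoff with no forced order relative to the demo — 4.

4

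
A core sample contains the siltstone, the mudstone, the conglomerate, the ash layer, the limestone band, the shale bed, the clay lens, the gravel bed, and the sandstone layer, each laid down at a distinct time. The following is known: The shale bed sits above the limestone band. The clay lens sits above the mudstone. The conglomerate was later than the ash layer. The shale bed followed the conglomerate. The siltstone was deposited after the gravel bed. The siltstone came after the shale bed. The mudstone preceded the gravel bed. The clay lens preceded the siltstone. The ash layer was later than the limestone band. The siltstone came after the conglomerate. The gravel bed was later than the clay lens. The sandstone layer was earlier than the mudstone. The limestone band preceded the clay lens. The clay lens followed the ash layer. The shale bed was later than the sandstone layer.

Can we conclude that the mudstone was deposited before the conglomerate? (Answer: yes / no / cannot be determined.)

cannot be determined

No chain of stated constraints runs from the mudstone to the conglomerate, and none runs from the conglomerate to the mudstone either.
So the relative order of the mudstone and the conglomerate is not fixed by the given facts.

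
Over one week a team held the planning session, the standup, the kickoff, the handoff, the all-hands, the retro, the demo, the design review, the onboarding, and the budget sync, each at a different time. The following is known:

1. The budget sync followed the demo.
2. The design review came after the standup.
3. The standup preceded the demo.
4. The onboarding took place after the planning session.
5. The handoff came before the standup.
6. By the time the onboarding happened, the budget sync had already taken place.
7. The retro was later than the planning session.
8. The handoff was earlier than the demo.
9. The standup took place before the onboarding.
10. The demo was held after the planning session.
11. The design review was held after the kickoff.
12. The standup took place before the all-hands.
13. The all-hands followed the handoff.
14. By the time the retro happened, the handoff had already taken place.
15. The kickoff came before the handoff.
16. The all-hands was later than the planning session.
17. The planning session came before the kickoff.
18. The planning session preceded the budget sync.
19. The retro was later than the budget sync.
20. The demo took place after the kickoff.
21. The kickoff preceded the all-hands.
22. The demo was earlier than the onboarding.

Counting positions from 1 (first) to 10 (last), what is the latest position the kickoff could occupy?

The kickoff must come before the all-hands, the budget sync, the demo, the design review, the handoff, the onboarding, the retro, and the standup — 8 meetings forced after it.
Everything else can be placed before the kickoff in some valid order, so the kickoff can sit as late as position 10 − 8 = 2.

2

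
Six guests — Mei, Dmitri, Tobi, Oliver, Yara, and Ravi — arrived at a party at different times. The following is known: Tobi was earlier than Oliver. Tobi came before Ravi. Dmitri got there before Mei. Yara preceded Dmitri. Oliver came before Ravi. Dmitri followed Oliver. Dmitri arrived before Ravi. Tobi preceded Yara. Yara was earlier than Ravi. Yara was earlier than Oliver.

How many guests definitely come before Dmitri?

3

Directly stated before Dmitri: Oliver and Yara.
Tobi reaches Dmitri via Tobi → Oliver → Dmitri.
That's Oliver, Tobi, and Yara — 3 in all.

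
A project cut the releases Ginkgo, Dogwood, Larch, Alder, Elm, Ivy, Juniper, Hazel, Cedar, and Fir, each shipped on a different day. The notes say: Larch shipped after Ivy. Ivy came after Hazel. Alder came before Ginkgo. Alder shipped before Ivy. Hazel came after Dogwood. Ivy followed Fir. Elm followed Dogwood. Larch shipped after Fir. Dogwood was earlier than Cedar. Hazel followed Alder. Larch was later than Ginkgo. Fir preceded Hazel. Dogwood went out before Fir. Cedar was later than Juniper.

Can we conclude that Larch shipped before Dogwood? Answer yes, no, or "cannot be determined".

Tracing the constraints gives Dogwood → Fir → Larch, so Dogwood must come before Larch.
That means Larch cannot be before Dogwood.

no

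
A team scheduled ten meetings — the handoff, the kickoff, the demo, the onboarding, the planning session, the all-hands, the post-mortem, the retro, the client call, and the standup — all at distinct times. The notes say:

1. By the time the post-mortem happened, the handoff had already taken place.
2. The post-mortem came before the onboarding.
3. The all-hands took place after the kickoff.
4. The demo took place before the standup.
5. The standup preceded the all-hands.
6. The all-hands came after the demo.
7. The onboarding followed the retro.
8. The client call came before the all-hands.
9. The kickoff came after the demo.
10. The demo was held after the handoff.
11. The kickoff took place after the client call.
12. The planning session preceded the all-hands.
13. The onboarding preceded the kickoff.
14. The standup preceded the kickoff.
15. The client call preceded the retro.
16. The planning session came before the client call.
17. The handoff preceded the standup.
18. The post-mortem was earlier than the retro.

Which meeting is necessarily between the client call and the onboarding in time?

Tracing the constraints gives the client call → the retro → the onboarding, so the retro sits after the client call and before the onboarding.
No other meeting is forced both after the client call and before the onboarding.

the retro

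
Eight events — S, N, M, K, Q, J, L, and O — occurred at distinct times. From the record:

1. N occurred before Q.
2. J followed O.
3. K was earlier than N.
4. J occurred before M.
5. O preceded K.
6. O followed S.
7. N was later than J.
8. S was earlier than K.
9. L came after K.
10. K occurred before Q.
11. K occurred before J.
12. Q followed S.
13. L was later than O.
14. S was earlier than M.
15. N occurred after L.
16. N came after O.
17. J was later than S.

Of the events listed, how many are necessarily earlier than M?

Directly stated before M: J and S.
K reaches M via K → J → M.
O reaches M via O → J → M.
No chain forces Q (or any of the others) ahead of M.
That's J, K, O, and S — 4 in all.

4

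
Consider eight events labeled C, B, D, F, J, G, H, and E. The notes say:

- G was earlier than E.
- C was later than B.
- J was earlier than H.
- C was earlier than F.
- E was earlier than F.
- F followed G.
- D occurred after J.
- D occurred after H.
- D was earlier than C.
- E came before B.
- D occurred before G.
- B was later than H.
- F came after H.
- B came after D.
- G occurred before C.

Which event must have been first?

J

J has a chain of constraints placing it before every other event, so J must be first.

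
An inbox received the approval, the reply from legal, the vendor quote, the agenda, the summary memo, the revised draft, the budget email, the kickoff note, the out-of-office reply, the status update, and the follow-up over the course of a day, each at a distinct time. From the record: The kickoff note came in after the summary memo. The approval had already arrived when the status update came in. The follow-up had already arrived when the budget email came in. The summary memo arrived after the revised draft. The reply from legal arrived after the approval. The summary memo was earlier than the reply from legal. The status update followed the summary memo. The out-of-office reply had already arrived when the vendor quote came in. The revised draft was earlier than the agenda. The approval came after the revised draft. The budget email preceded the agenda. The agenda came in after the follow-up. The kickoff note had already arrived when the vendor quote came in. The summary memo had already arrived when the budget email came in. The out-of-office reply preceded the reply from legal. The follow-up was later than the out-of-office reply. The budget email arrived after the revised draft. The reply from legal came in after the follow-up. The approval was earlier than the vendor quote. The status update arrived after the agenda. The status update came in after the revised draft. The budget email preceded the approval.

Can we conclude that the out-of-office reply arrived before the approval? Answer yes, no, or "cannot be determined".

yes

Chain the constraints: the out-of-office reply → the follow-up → the budget email → the approval. Each link is directly stated, so the out-of-office reply comes before the approval.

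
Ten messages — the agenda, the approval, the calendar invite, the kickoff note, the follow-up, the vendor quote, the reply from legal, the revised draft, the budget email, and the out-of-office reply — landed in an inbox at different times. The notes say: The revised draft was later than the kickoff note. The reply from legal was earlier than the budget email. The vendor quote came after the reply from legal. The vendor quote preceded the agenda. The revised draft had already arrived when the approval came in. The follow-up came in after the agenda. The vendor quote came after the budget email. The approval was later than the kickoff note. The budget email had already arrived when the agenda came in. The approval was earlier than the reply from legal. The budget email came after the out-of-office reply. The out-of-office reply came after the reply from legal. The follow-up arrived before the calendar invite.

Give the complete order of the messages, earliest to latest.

the kickoff note, the revised draft, the approval, the reply from legal, the out-of-office reply, the budget email, the vendor quote, the agenda, the follow-up, the calendar invite

The constraints fix every adjacent pair, so only one ordering works:
the kickoff note → the revised draft → the approval → the reply from legal → the out-of-office reply → the budget email → the vendor quote → the agenda → the follow-up → the calendar invite.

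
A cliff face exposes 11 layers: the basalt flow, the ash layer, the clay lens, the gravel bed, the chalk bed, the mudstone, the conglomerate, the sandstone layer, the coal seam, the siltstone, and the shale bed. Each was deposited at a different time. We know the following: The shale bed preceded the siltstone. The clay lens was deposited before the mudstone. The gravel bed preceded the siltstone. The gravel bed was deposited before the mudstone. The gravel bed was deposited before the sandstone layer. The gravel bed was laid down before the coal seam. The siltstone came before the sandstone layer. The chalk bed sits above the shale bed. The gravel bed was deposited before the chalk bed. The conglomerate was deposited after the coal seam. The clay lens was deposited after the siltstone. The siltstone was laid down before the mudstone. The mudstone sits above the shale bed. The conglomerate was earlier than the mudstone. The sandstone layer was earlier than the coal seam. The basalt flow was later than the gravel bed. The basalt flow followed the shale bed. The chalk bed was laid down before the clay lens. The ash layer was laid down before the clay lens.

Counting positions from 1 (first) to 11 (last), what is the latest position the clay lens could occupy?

10

The clay lens must come before the mudstone — 1 layer forced after it.
Everything else can be placed before the clay lens in some valid order, so the clay lens can sit as late as position 11 − 1 = 10.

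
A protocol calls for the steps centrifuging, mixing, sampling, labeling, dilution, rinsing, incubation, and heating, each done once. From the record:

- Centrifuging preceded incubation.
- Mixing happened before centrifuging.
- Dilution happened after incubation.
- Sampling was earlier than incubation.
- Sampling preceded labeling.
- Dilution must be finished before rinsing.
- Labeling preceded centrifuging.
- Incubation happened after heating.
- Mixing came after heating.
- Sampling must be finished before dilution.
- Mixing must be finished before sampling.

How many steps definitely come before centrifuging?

4

Directly stated before centrifuging: labeling and mixing.
Heating reaches centrifuging via heating → mixing → centrifuging.
Sampling reaches centrifuging via sampling → labeling → centrifuging.
That's heating, labeling, mixing, and sampling — 4 in all.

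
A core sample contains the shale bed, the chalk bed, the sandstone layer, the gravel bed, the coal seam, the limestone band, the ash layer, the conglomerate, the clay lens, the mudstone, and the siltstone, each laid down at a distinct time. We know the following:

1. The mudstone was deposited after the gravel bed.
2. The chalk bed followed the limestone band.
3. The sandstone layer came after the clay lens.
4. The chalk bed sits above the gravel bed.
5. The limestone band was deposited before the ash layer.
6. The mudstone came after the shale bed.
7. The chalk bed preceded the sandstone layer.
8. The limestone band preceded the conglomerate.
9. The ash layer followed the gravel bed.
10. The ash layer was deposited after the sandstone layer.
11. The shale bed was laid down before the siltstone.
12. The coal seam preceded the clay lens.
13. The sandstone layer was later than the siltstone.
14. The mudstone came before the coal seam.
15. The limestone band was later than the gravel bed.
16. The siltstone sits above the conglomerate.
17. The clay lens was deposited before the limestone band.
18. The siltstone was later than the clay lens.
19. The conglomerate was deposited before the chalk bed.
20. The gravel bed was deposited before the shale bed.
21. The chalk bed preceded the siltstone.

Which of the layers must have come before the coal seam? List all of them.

Directly stated before the coal seam: the mudstone.
The gravel bed reaches the coal seam via the gravel bed → the mudstone → the coal seam.
The shale bed reaches the coal seam via the shale bed → the mudstone → the coal seam.
No chain forces the limestone band (or any of the others) ahead of the coal seam.

the gravel bed, the mudstone, the shale bed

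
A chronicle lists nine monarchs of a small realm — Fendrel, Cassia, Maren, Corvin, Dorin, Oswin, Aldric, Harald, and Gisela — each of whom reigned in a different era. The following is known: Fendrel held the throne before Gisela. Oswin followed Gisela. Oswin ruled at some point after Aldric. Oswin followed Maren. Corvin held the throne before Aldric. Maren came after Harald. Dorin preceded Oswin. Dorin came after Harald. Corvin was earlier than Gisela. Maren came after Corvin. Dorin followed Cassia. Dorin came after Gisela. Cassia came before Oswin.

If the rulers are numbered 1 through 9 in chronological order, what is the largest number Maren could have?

8

Maren must come before Oswin — 1 ruler forced after them.
Everything else can be placed before Maren in some valid order, so Maren can sit as late as position 9 − 1 = 8.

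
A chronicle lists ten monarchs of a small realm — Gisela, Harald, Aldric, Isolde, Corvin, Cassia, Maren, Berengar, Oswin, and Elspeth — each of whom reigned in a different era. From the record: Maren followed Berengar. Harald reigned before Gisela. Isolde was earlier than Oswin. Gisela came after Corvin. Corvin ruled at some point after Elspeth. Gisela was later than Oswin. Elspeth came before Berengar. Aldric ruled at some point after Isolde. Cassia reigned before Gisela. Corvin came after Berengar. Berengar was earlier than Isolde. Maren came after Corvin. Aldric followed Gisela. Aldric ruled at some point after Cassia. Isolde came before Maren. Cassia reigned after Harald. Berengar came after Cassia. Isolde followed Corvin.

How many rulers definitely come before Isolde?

5

Directly stated before Isolde: Berengar and Corvin.
Cassia reaches Isolde via Cassia → Berengar → Isolde.
Elspeth reaches Isolde via Elspeth → Berengar → Isolde.
Harald reaches Isolde via Harald → Cassia → Berengar → Isolde.
No chain forces Gisela (or any of the others) ahead of Isolde.
That's Berengar, Cassia, Corvin, Elspeth, and Harald — 5 in all.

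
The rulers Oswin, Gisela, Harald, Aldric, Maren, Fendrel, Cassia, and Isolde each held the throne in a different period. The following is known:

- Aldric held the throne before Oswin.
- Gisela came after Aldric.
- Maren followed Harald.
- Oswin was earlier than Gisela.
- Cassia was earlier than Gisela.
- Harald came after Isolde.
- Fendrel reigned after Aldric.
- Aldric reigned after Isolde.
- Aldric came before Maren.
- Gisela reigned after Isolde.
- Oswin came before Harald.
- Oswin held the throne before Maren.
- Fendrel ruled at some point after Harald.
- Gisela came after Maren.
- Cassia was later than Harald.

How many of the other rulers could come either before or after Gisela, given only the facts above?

1

Forced before Gisela: Aldric, Cassia, Harald, Isolde, Maren, and Oswin.
That leaves Fendrel with no forced order relative to Gisela — 1.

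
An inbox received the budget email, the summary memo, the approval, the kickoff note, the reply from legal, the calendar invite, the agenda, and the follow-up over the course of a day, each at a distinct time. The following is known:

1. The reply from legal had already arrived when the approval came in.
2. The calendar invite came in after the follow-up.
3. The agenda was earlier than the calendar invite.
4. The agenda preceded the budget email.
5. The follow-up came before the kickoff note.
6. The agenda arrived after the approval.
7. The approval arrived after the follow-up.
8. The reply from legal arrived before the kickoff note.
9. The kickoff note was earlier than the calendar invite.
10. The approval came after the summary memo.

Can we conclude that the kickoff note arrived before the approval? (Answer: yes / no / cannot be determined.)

cannot be determined

No chain of stated constraints runs from the kickoff note to the approval, and none runs from the approval to the kickoff note either.
So the relative order of the kickoff note and the approval is not fixed by the given facts.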